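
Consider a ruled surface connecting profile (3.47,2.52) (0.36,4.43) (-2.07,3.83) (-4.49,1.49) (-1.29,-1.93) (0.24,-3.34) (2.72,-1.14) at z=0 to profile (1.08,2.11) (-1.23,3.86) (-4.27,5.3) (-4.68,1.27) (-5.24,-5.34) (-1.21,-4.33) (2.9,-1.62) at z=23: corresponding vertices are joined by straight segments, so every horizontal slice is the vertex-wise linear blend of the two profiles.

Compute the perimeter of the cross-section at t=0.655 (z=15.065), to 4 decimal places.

Cross-section at t=0.655: each vertex is (1-t)·p0[i] + t·p1[i].
  v1: (1-0.655)·(3.47,2.52) + 0.655·(1.08,2.11) = (1.9045,2.2515)
  v2: (1-0.655)·(0.36,4.43) + 0.655·(-1.23,3.86) = (-0.6815,4.0567)
  v3: (1-0.655)·(-2.07,3.83) + 0.655·(-4.27,5.3) = (-3.5110,4.7928)
  v4: (1-0.655)·(-4.49,1.49) + 0.655·(-4.68,1.27) = (-4.6144,1.3459)
  v5: (1-0.655)·(-1.29,-1.93) + 0.655·(-5.24,-5.34) = (-3.8773,-4.1635)
  v6: (1-0.655)·(0.24,-3.34) + 0.655·(-1.21,-4.33) = (-0.7097,-3.9884)
  v7: (1-0.655)·(2.72,-1.14) + 0.655·(2.9,-1.62) = (2.8379,-1.4544)
Perimeter = Σ |v_{i+1} − v_i|:
  edge 1→2: √(-2.5860² + 1.8052²) = 3.1538 (running 3.1538)
  edge 2→3: √(-2.8295² + 0.7362²) = 2.9238 (running 6.0775)
  edge 3→4: √(-1.1035² + -3.4469²) = 3.6193 (running 9.6968)
  edge 4→5: √(0.7372² + -5.5095²) = 5.5586 (running 15.2553)
  edge 5→6: √(3.1675² + 0.1751²) = 3.1723 (running 18.4277)
  edge 6→7: √(3.5476² + 2.5340²) = 4.3597 (running 22.7874)
  edge 7→1: √(-0.9333² + 3.7059²) = 3.8216 (running 26.6090)
Perimeter = 26.6090

Perimeter at t=0.655: 26.6090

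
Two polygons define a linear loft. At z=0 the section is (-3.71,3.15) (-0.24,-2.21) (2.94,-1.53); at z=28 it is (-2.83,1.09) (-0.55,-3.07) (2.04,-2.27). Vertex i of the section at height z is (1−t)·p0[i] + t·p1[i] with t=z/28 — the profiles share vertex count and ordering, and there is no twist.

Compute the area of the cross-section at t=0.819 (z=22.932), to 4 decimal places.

Cross-section at t=0.819: each vertex is (1-t)·p0[i] + t·p1[i].
  v1: (1-0.819)·(-3.71,3.15) + 0.819·(-2.83,1.09) = (-2.9893,1.4629)
  v2: (1-0.819)·(-0.24,-2.21) + 0.819·(-0.55,-3.07) = (-0.4939,-2.9143)
  v3: (1-0.819)·(2.94,-1.53) + 0.819·(2.04,-2.27) = (2.2029,-2.1361)
Shoelace sum Σ(x_i·y_{i+1} − x_{i+1}·y_i):
  i=1: -2.9893·-2.9143 − -0.4939·1.4629 = +9.4343 (running +9.4343)
  i=2: -0.4939·-2.1361 − 2.2029·-2.9143 = +7.4750 (running +16.9092)
  i=3: 2.2029·1.4629 − -2.9893·-2.1361 = -3.1627 (running +13.7465)
Area = |Σ|/2 = |13.7465|/2 = 6.8733

Area at t=0.819: 6.8733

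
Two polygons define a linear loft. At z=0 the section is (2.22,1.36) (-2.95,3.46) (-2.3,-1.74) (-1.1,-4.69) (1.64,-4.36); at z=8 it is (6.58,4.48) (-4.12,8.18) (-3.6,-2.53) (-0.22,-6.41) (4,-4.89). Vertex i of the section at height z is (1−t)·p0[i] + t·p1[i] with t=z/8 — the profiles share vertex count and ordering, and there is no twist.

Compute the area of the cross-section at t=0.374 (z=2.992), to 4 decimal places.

Area at t=0.374: 52.1597

Cross-section at t=0.374: each vertex is (1-t)·p0[i] + t·p1[i].
  v1: (1-0.374)·(2.22,1.36) + 0.374·(6.58,4.48) = (3.8506,2.5269)
  v2: (1-0.374)·(-2.95,3.46) + 0.374·(-4.12,8.18) = (-3.3876,5.2253)
  v3: (1-0.374)·(-2.3,-1.74) + 0.374·(-3.6,-2.53) = (-2.7862,-2.0355)
  v4: (1-0.374)·(-1.1,-4.69) + 0.374·(-0.22,-6.41) = (-0.7709,-5.3333)
  v5: (1-0.374)·(1.64,-4.36) + 0.374·(4,-4.89) = (2.5226,-4.5582)
Shoelace sum Σ(x_i·y_{i+1} − x_{i+1}·y_i):
  i=1: 3.8506·5.2253 − -3.3876·2.5269 = +28.6807 (running +28.6807)
  i=2: -3.3876·-2.0355 − -2.7862·5.2253 = +21.4540 (running +50.1346)
  i=3: -2.7862·-5.3333 − -0.7709·-2.0355 = +13.2905 (running +63.4251)
  i=4: -0.7709·-4.5582 − 2.5226·-5.3333 = +16.9678 (running +80.3929)
  i=5: 2.5226·2.5269 − 3.8506·-4.5582 = +23.9265 (running +104.3194)
Area = |Σ|/2 = |104.3194|/2 = 52.1597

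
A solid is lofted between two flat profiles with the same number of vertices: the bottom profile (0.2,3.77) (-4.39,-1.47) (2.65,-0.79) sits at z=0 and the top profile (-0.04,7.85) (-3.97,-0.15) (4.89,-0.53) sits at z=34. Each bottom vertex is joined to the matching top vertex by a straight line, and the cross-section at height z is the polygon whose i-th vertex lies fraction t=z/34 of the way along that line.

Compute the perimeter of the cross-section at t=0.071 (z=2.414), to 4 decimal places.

Perimeter at t=0.071: 19.7780

Cross-section at t=0.071: each vertex is (1-t)·p0[i] + t·p1[i].
  v1: (1-0.071)·(0.2,3.77) + 0.071·(-0.04,7.85) = (0.1830,4.0597)
  v2: (1-0.071)·(-4.39,-1.47) + 0.071·(-3.97,-0.15) = (-4.3602,-1.3763)
  v3: (1-0.071)·(2.65,-0.79) + 0.071·(4.89,-0.53) = (2.8090,-0.7715)
Perimeter = Σ |v_{i+1} − v_i|:
  edge 1→2: √(-4.5431² + -5.4360²) = 7.0845 (running 7.0845)
  edge 2→3: √(7.1692² + 0.6047²) = 7.1947 (running 14.2792)
  edge 3→1: √(-2.6261² + 4.8312²) = 5.4988 (running 19.7780)
Perimeter = 19.7780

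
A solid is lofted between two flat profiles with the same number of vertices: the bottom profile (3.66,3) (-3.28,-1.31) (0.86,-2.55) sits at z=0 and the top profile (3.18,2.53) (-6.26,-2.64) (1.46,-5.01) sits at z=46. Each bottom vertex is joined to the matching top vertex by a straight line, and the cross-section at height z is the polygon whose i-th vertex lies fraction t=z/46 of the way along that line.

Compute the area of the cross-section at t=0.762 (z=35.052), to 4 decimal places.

Cross-section at t=0.762: each vertex is (1-t)·p0[i] + t·p1[i].
  v1: (1-0.762)·(3.66,3) + 0.762·(3.18,2.53) = (3.2942,2.6419)
  v2: (1-0.762)·(-3.28,-1.31) + 0.762·(-6.26,-2.64) = (-5.5508,-2.3235)
  v3: (1-0.762)·(0.86,-2.55) + 0.762·(1.46,-5.01) = (1.3172,-4.4245)
Shoelace sum Σ(x_i·y_{i+1} − x_{i+1}·y_i):
  i=1: 3.2942·-2.3235 − -5.5508·2.6419 = +7.0103 (running +7.0103)
  i=2: -5.5508·-4.4245 − 1.3172·-2.3235 = +27.6199 (running +34.6302)
  i=3: 1.3172·2.6419 − 3.2942·-4.4245 = +18.0553 (running +52.6855)
Area = |Σ|/2 = |52.6855|/2 = 26.3427

Area at t=0.762: 26.3427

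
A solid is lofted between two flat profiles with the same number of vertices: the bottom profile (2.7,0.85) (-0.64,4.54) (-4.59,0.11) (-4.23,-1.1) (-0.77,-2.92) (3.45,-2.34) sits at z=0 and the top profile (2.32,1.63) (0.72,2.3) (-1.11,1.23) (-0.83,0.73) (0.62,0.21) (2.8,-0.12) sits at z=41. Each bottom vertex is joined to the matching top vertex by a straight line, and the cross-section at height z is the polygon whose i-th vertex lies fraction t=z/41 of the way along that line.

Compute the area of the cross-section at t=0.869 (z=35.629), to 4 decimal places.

Area at t=0.869: 8.1996

Cross-section at t=0.869: each vertex is (1-t)·p0[i] + t·p1[i].
  v1: (1-0.869)·(2.7,0.85) + 0.869·(2.32,1.63) = (2.3698,1.5278)
  v2: (1-0.869)·(-0.64,4.54) + 0.869·(0.72,2.3) = (0.5418,2.5934)
  v3: (1-0.869)·(-4.59,0.11) + 0.869·(-1.11,1.23) = (-1.5659,1.0833)
  v4: (1-0.869)·(-4.23,-1.1) + 0.869·(-0.83,0.73) = (-1.2754,0.4903)
  v5: (1-0.869)·(-0.77,-2.92) + 0.869·(0.62,0.21) = (0.4379,-0.2000)
  v6: (1-0.869)·(3.45,-2.34) + 0.869·(2.8,-0.12) = (2.8851,-0.4108)
Shoelace sum Σ(x_i·y_{i+1} − x_{i+1}·y_i):
  i=1: 2.3698·2.5934 − 0.5418·1.5278 = +5.3180 (running +5.3180)
  i=2: 0.5418·1.0833 − -1.5659·2.5934 = +4.6480 (running +9.9660)
  i=3: -1.5659·0.4903 − -1.2754·1.0833 = +0.6139 (running +10.5799)
  i=4: -1.2754·-0.2000 − 0.4379·0.4903 = +0.0404 (running +10.6204)
  i=5: 0.4379·-0.4108 − 2.8851·-0.2000 = +0.3972 (running +11.0176)
  i=6: 2.8851·1.5278 − 2.3698·-0.4108 = +5.3815 (running +16.3991)
Area = |Σ|/2 = |16.3991|/2 = 8.1996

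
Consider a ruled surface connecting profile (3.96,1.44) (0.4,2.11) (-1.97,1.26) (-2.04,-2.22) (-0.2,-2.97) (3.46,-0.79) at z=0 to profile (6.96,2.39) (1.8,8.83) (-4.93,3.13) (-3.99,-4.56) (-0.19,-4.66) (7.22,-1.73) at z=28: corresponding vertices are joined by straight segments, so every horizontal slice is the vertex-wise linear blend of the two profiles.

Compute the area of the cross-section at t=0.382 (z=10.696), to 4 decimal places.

Cross-section at t=0.382: each vertex is (1-t)·p0[i] + t·p1[i].
  v1: (1-0.382)·(3.96,1.44) + 0.382·(6.96,2.39) = (5.1060,1.8029)
  v2: (1-0.382)·(0.4,2.11) + 0.382·(1.8,8.83) = (0.9348,4.6770)
  v3: (1-0.382)·(-1.97,1.26) + 0.382·(-4.93,3.13) = (-3.1007,1.9743)
  v4: (1-0.382)·(-2.04,-2.22) + 0.382·(-3.99,-4.56) = (-2.7849,-3.1139)
  v5: (1-0.382)·(-0.2,-2.97) + 0.382·(-0.19,-4.66) = (-0.1962,-3.6156)
  v6: (1-0.382)·(3.46,-0.79) + 0.382·(7.22,-1.73) = (4.8963,-1.1491)
Shoelace sum Σ(x_i·y_{i+1} − x_{i+1}·y_i):
  i=1: 5.1060·4.6770 − 0.9348·1.8029 = +22.1956 (running +22.1956)
  i=2: 0.9348·1.9743 − -3.1007·4.6770 = +16.3478 (running +38.5434)
  i=3: -3.1007·-3.1139 − -2.7849·1.9743 = +15.1536 (running +53.6970)
  i=4: -2.7849·-3.6156 − -0.1962·-3.1139 = +9.4581 (running +63.1552)
  i=5: -0.1962·-1.1491 − 4.8963·-3.6156 = +17.9285 (running +81.0836)
  i=6: 4.8963·1.8029 − 5.1060·-1.1491 = +14.6948 (running +95.7784)
Area = |Σ|/2 = |95.7784|/2 = 47.8892

Area at t=0.382: 47.8892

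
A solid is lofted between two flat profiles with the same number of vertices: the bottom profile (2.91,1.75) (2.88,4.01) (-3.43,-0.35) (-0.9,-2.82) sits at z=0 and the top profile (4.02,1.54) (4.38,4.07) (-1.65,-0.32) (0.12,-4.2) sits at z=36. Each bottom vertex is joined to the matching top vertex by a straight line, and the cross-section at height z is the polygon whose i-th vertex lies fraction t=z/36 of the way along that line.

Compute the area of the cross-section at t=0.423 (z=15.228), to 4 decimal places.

Cross-section at t=0.423: each vertex is (1-t)·p0[i] + t·p1[i].
  v1: (1-0.423)·(2.91,1.75) + 0.423·(4.02,1.54) = (3.3795,1.6612)
  v2: (1-0.423)·(2.88,4.01) + 0.423·(4.38,4.07) = (3.5145,4.0354)
  v3: (1-0.423)·(-3.43,-0.35) + 0.423·(-1.65,-0.32) = (-2.6771,-0.3373)
  v4: (1-0.423)·(-0.9,-2.82) + 0.423·(0.12,-4.2) = (-0.4685,-3.4037)
Shoelace sum Σ(x_i·y_{i+1} − x_{i+1}·y_i):
  i=1: 3.3795·4.0354 − 3.5145·1.6612 = +7.7995 (running +7.7995)
  i=2: 3.5145·-0.3373 − -2.6771·4.0354 = +9.6175 (running +17.4170)
  i=3: -2.6771·-3.4037 − -0.4685·-0.3373 = +8.9540 (running +26.3710)
  i=4: -0.4685·1.6612 − 3.3795·-3.4037 = +10.7247 (running +37.0957)
Area = |Σ|/2 = |37.0957|/2 = 18.5478

Area at t=0.423: 18.5478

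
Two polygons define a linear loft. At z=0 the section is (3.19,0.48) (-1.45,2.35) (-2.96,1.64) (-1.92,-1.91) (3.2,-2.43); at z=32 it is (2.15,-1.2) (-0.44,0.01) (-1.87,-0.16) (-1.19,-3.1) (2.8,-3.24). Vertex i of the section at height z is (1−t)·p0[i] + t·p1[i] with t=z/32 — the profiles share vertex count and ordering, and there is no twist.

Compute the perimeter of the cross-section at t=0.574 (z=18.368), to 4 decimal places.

Cross-section at t=0.574: each vertex is (1-t)·p0[i] + t·p1[i].
  v1: (1-0.574)·(3.19,0.48) + 0.574·(2.15,-1.2) = (2.5930,-0.4843)
  v2: (1-0.574)·(-1.45,2.35) + 0.574·(-0.44,0.01) = (-0.8703,1.0068)
  v3: (1-0.574)·(-2.96,1.64) + 0.574·(-1.87,-0.16) = (-2.3343,0.6068)
  v4: (1-0.574)·(-1.92,-1.91) + 0.574·(-1.19,-3.1) = (-1.5010,-2.5931)
  v5: (1-0.574)·(3.2,-2.43) + 0.574·(2.8,-3.24) = (2.9704,-2.8949)
Perimeter = Σ |v_{i+1} − v_i|:
  edge 1→2: √(-3.4633² + 1.4912²) = 3.7707 (running 3.7707)
  edge 2→3: √(-1.4641² + -0.4000²) = 1.5177 (running 5.2884)
  edge 3→4: √(0.8334² + -3.1999²) = 3.3066 (running 8.5950)
  edge 4→5: √(4.4714² + -0.3019²) = 4.4816 (running 13.0766)
  edge 5→1: √(-0.3774² + 2.4106²) = 2.4400 (running 15.5166)
Perimeter = 15.5166

Perimeter at t=0.574: 15.5166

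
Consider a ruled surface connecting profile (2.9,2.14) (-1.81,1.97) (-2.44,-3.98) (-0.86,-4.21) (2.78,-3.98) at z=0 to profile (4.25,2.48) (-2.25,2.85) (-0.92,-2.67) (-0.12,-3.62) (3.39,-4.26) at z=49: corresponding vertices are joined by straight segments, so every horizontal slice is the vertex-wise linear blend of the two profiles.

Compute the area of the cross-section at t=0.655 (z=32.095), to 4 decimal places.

Area at t=0.655: 33.0803

Cross-section at t=0.655: each vertex is (1-t)·p0[i] + t·p1[i].
  v1: (1-0.655)·(2.9,2.14) + 0.655·(4.25,2.48) = (3.7843,2.3627)
  v2: (1-0.655)·(-1.81,1.97) + 0.655·(-2.25,2.85) = (-2.0982,2.5464)
  v3: (1-0.655)·(-2.44,-3.98) + 0.655·(-0.92,-2.67) = (-1.4444,-3.1220)
  v4: (1-0.655)·(-0.86,-4.21) + 0.655·(-0.12,-3.62) = (-0.3753,-3.8236)
  v5: (1-0.655)·(2.78,-3.98) + 0.655·(3.39,-4.26) = (3.1795,-4.1634)
Shoelace sum Σ(x_i·y_{i+1} − x_{i+1}·y_i):
  i=1: 3.7843·2.5464 − -2.0982·2.3627 = +14.5936 (running +14.5936)
  i=2: -2.0982·-3.1220 − -1.4444·2.5464 = +10.2285 (running +24.8221)
  i=3: -1.4444·-3.8236 − -0.3753·-3.1220 = +4.3511 (running +29.1732)
  i=4: -0.3753·-4.1634 − 3.1795·-3.8236 = +13.7197 (running +42.8929)
  i=5: 3.1795·2.3627 − 3.7843·-4.1634 = +23.2677 (running +66.1606)
Area = |Σ|/2 = |66.1606|/2 = 33.0803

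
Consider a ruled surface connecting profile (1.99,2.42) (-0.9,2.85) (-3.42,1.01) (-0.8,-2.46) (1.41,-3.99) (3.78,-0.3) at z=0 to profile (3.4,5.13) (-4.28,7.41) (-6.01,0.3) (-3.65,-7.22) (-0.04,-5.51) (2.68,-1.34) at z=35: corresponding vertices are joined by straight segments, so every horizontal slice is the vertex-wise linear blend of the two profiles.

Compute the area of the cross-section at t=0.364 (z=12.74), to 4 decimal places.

Area at t=0.364: 48.1531

Cross-section at t=0.364: each vertex is (1-t)·p0[i] + t·p1[i].
  v1: (1-0.364)·(1.99,2.42) + 0.364·(3.4,5.13) = (2.5032,3.4064)
  v2: (1-0.364)·(-0.9,2.85) + 0.364·(-4.28,7.41) = (-2.1303,4.5098)
  v3: (1-0.364)·(-3.42,1.01) + 0.364·(-6.01,0.3) = (-4.3628,0.7516)
  v4: (1-0.364)·(-0.8,-2.46) + 0.364·(-3.65,-7.22) = (-1.8374,-4.1926)
  v5: (1-0.364)·(1.41,-3.99) + 0.364·(-0.04,-5.51) = (0.8822,-4.5433)
  v6: (1-0.364)·(3.78,-0.3) + 0.364·(2.68,-1.34) = (3.3796,-0.6786)
Shoelace sum Σ(x_i·y_{i+1} − x_{i+1}·y_i):
  i=1: 2.5032·4.5098 − -2.1303·3.4064 = +18.5460 (running +18.5460)
  i=2: -2.1303·0.7516 − -4.3628·4.5098 = +18.0743 (running +36.6203)
  i=3: -4.3628·-4.1926 − -1.8374·0.7516 = +19.6724 (running +56.2927)
  i=4: -1.8374·-4.5433 − 0.8822·-4.1926 = +12.0466 (running +68.3393)
  i=5: 0.8822·-0.6786 − 3.3796·-4.5433 = +14.7558 (running +83.0951)
  i=6: 3.3796·3.4064 − 2.5032·-0.6786 = +13.2110 (running +96.3061)
Area = |Σ|/2 = |96.3061|/2 = 48.1531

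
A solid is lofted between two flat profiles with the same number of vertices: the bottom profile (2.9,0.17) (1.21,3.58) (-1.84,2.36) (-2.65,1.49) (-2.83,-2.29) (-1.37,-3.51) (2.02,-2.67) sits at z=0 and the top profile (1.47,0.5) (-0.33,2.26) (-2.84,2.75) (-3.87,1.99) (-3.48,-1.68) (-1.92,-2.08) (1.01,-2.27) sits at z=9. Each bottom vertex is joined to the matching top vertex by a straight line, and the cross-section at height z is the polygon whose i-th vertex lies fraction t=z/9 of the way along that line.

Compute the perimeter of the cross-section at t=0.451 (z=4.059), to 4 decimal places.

Cross-section at t=0.451: each vertex is (1-t)·p0[i] + t·p1[i].
  v1: (1-0.451)·(2.9,0.17) + 0.451·(1.47,0.5) = (2.2551,0.3188)
  v2: (1-0.451)·(1.21,3.58) + 0.451·(-0.33,2.26) = (0.5155,2.9847)
  v3: (1-0.451)·(-1.84,2.36) + 0.451·(-2.84,2.75) = (-2.2910,2.5359)
  v4: (1-0.451)·(-2.65,1.49) + 0.451·(-3.87,1.99) = (-3.2002,1.7155)
  v5: (1-0.451)·(-2.83,-2.29) + 0.451·(-3.48,-1.68) = (-3.1231,-2.0149)
  v6: (1-0.451)·(-1.37,-3.51) + 0.451·(-1.92,-2.08) = (-1.6180,-2.8651)
  v7: (1-0.451)·(2.02,-2.67) + 0.451·(1.01,-2.27) = (1.5645,-2.4896)
Perimeter = Σ |v_{i+1} − v_i|:
  edge 1→2: √(-1.7396² + 2.6658²) = 3.1832 (running 3.1832)
  edge 2→3: √(-2.8065² + -0.4488²) = 2.8421 (running 6.0254)
  edge 3→4: √(-0.9092² + -0.8204²) = 1.2246 (running 7.2500)
  edge 4→5: √(0.0771² + -3.7304²) = 3.7312 (running 10.9812)
  edge 5→6: √(1.5051² + -0.8502²) = 1.7286 (running 12.7098)
  edge 6→7: √(3.1825² + 0.3755²) = 3.2046 (running 15.9144)
  edge 7→1: √(0.6906² + 2.8084²) = 2.8921 (running 18.8065)
Perimeter = 18.8065

Perimeter at t=0.451: 18.8065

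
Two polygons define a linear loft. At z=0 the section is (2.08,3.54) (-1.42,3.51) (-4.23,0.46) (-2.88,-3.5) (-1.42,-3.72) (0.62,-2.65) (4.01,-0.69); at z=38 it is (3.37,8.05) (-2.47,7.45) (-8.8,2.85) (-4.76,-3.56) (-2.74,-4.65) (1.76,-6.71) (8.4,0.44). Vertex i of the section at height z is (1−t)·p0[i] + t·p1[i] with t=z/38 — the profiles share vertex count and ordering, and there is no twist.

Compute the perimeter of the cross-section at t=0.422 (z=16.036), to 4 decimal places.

Cross-section at t=0.422: each vertex is (1-t)·p0[i] + t·p1[i].
  v1: (1-0.422)·(2.08,3.54) + 0.422·(3.37,8.05) = (2.6244,5.4432)
  v2: (1-0.422)·(-1.42,3.51) + 0.422·(-2.47,7.45) = (-1.8631,5.1727)
  v3: (1-0.422)·(-4.23,0.46) + 0.422·(-8.8,2.85) = (-6.1585,1.4686)
  v4: (1-0.422)·(-2.88,-3.5) + 0.422·(-4.76,-3.56) = (-3.6734,-3.5253)
  v5: (1-0.422)·(-1.42,-3.72) + 0.422·(-2.74,-4.65) = (-1.9770,-4.1125)
  v6: (1-0.422)·(0.62,-2.65) + 0.422·(1.76,-6.71) = (1.1011,-4.3633)
  v7: (1-0.422)·(4.01,-0.69) + 0.422·(8.4,0.44) = (5.8626,-0.2131)
Perimeter = Σ |v_{i+1} − v_i|:
  edge 1→2: √(-4.4875² + -0.2705²) = 4.4956 (running 4.4956)
  edge 2→3: √(-4.2954² + -3.7041²) = 5.6720 (running 10.1676)
  edge 3→4: √(2.4852² + -4.9939²) = 5.5781 (running 15.7457)
  edge 4→5: √(1.6963² + -0.5871²) = 1.7951 (running 17.5407)
  edge 5→6: √(3.0781² + -0.2509²) = 3.0883 (running 20.6291)
  edge 6→7: √(4.7615² + 4.1502²) = 6.3163 (running 26.9454)
  edge 7→1: √(-3.2382² + 5.6564²) = 6.5177 (running 33.4631)
Perimeter = 33.4631

Perimeter at t=0.422: 33.4631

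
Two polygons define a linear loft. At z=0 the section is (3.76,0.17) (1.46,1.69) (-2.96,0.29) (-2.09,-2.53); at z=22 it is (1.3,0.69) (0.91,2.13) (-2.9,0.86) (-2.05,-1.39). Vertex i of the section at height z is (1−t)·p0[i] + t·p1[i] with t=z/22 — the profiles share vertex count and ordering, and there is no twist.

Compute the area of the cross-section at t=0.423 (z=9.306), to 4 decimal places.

Cross-section at t=0.423: each vertex is (1-t)·p0[i] + t·p1[i].
  v1: (1-0.423)·(3.76,0.17) + 0.423·(1.3,0.69) = (2.7194,0.3900)
  v2: (1-0.423)·(1.46,1.69) + 0.423·(0.91,2.13) = (1.2273,1.8761)
  v3: (1-0.423)·(-2.96,0.29) + 0.423·(-2.9,0.86) = (-2.9346,0.5311)
  v4: (1-0.423)·(-2.09,-2.53) + 0.423·(-2.05,-1.39) = (-2.0731,-2.0478)
Shoelace sum Σ(x_i·y_{i+1} − x_{i+1}·y_i):
  i=1: 2.7194·1.8761 − 1.2273·0.3900 = +4.6233 (running +4.6233)
  i=2: 1.2273·0.5311 − -2.9346·1.8761 = +6.1576 (running +10.7809)
  i=3: -2.9346·-2.0478 − -2.0731·0.5311 = +7.1105 (running +17.8914)
  i=4: -2.0731·0.3900 − 2.7194·-2.0478 = +4.7604 (running +22.6517)
Area = |Σ|/2 = |22.6517|/2 = 11.3259

Area at t=0.423: 11.3259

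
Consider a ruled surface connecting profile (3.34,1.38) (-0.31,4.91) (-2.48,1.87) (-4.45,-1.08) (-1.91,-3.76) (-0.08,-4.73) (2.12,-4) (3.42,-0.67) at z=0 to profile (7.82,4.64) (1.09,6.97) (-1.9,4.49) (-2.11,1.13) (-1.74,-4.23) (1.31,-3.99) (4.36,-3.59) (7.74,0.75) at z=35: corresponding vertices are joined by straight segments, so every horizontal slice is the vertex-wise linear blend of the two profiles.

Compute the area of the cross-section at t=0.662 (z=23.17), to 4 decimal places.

Area at t=0.662: 71.4965

Cross-section at t=0.662: each vertex is (1-t)·p0[i] + t·p1[i].
  v1: (1-0.662)·(3.34,1.38) + 0.662·(7.82,4.64) = (6.3058,3.5381)
  v2: (1-0.662)·(-0.31,4.91) + 0.662·(1.09,6.97) = (0.6168,6.2737)
  v3: (1-0.662)·(-2.48,1.87) + 0.662·(-1.9,4.49) = (-2.0960,3.6044)
  v4: (1-0.662)·(-4.45,-1.08) + 0.662·(-2.11,1.13) = (-2.9009,0.3830)
  v5: (1-0.662)·(-1.91,-3.76) + 0.662·(-1.74,-4.23) = (-1.7975,-4.0711)
  v6: (1-0.662)·(-0.08,-4.73) + 0.662·(1.31,-3.99) = (0.8402,-4.2401)
  v7: (1-0.662)·(2.12,-4) + 0.662·(4.36,-3.59) = (3.6029,-3.7286)
  v8: (1-0.662)·(3.42,-0.67) + 0.662·(7.74,0.75) = (6.2798,0.2700)
Shoelace sum Σ(x_i·y_{i+1} − x_{i+1}·y_i):
  i=1: 6.3058·6.2737 − 0.6168·3.5381 = +37.3783 (running +37.3783)
  i=2: 0.6168·3.6044 − -2.0960·6.2737 = +15.3732 (running +52.7514)
  i=3: -2.0960·0.3830 − -2.9009·3.6044 = +9.6534 (running +62.4048)
  i=4: -2.9009·-4.0711 − -1.7975·0.3830 = +12.4985 (running +74.9033)
  i=5: -1.7975·-4.2401 − 0.8402·-4.0711 = +11.0419 (running +85.9453)
  i=6: 0.8402·-3.7286 − 3.6029·-4.2401 = +12.1440 (running +98.0892)
  i=7: 3.6029·0.2700 − 6.2798·-3.7286 = +24.3878 (running +122.4770)
  i=8: 6.2798·3.5381 − 6.3058·0.2700 = +20.5160 (running +142.9931)
Area = |Σ|/2 = |142.9931|/2 = 71.4965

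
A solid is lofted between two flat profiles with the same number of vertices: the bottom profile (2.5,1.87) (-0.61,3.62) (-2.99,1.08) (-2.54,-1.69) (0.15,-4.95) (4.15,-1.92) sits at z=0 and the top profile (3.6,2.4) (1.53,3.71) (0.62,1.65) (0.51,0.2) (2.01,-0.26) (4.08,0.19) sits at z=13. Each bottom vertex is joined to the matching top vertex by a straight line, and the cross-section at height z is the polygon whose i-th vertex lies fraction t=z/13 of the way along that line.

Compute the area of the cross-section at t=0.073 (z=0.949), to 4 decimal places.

Area at t=0.073: 34.3079

Cross-section at t=0.073: each vertex is (1-t)·p0[i] + t·p1[i].
  v1: (1-0.073)·(2.5,1.87) + 0.073·(3.6,2.4) = (2.5803,1.9087)
  v2: (1-0.073)·(-0.61,3.62) + 0.073·(1.53,3.71) = (-0.4538,3.6266)
  v3: (1-0.073)·(-2.99,1.08) + 0.073·(0.62,1.65) = (-2.7265,1.1216)
  v4: (1-0.073)·(-2.54,-1.69) + 0.073·(0.51,0.2) = (-2.3174,-1.5520)
  v5: (1-0.073)·(0.15,-4.95) + 0.073·(2.01,-0.26) = (0.2858,-4.6076)
  v6: (1-0.073)·(4.15,-1.92) + 0.073·(4.08,0.19) = (4.1449,-1.7660)
Shoelace sum Σ(x_i·y_{i+1} − x_{i+1}·y_i):
  i=1: 2.5803·3.6266 − -0.4538·1.9087 = +10.2238 (running +10.2238)
  i=2: -0.4538·1.1216 − -2.7265·3.6266 = +9.3788 (running +19.6025)
  i=3: -2.7265·-1.5520 − -2.3174·1.1216 = +6.8307 (running +26.4333)
  i=4: -2.3174·-4.6076 − 0.2858·-1.5520 = +11.1210 (running +37.5543)
  i=5: 0.2858·-1.7660 − 4.1449·-4.6076 = +18.5934 (running +56.1477)
  i=6: 4.1449·1.9087 − 2.5803·-1.7660 = +12.4680 (running +68.6158)
Area = |Σ|/2 = |68.6158|/2 = 34.3079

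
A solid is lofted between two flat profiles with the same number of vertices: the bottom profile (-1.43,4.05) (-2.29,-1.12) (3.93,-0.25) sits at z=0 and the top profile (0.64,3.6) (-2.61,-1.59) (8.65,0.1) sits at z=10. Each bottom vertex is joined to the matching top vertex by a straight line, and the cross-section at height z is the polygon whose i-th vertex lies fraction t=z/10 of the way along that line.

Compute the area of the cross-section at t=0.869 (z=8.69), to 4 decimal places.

Area at t=0.869: 25.1685

Cross-section at t=0.869: each vertex is (1-t)·p0[i] + t·p1[i].
  v1: (1-0.869)·(-1.43,4.05) + 0.869·(0.64,3.6) = (0.3688,3.6589)
  v2: (1-0.869)·(-2.29,-1.12) + 0.869·(-2.61,-1.59) = (-2.5681,-1.5284)
  v3: (1-0.869)·(3.93,-0.25) + 0.869·(8.65,0.1) = (8.0317,0.0542)
Shoelace sum Σ(x_i·y_{i+1} − x_{i+1}·y_i):
  i=1: 0.3688·-1.5284 − -2.5681·3.6589 = +8.8327 (running +8.8327)
  i=2: -2.5681·0.0542 − 8.0317·-1.5284 = +12.1368 (running +20.9695)
  i=3: 8.0317·3.6589 − 0.3688·0.0542 = +29.3675 (running +50.3371)
Area = |Σ|/2 = |50.3371|/2 = 25.1685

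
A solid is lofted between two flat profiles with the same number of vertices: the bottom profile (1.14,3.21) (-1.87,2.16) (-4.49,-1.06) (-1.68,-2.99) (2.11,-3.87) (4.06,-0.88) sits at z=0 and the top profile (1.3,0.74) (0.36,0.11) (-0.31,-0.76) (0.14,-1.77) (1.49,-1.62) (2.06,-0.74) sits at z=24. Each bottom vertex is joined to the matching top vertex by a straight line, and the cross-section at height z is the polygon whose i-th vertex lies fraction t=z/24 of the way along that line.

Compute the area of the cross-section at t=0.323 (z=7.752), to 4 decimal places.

Area at t=0.323: 22.1125

Cross-section at t=0.323: each vertex is (1-t)·p0[i] + t·p1[i].
  v1: (1-0.323)·(1.14,3.21) + 0.323·(1.3,0.74) = (1.1917,2.4122)
  v2: (1-0.323)·(-1.87,2.16) + 0.323·(0.36,0.11) = (-1.1497,1.4979)
  v3: (1-0.323)·(-4.49,-1.06) + 0.323·(-0.31,-0.76) = (-3.1399,-0.9631)
  v4: (1-0.323)·(-1.68,-2.99) + 0.323·(0.14,-1.77) = (-1.0921,-2.5959)
  v5: (1-0.323)·(2.11,-3.87) + 0.323·(1.49,-1.62) = (1.9097,-3.1433)
  v6: (1-0.323)·(4.06,-0.88) + 0.323·(2.06,-0.74) = (3.4140,-0.8348)
Shoelace sum Σ(x_i·y_{i+1} − x_{i+1}·y_i):
  i=1: 1.1917·1.4979 − -1.1497·2.4122 = +4.5583 (running +4.5583)
  i=2: -1.1497·-0.9631 − -3.1399·1.4979 = +5.8103 (running +10.3686)
  i=3: -3.1399·-2.5959 − -1.0921·-0.9631 = +7.0990 (running +17.4676)
  i=4: -1.0921·-3.1433 − 1.9097·-2.5959 = +8.3904 (running +25.8581)
  i=5: 1.9097·-0.8348 − 3.4140·-3.1433 = +9.1368 (running +34.9949)
  i=6: 3.4140·2.4122 − 1.1917·-0.8348 = +9.2300 (running +44.2249)
Area = |Σ|/2 = |44.2249|/2 = 22.1125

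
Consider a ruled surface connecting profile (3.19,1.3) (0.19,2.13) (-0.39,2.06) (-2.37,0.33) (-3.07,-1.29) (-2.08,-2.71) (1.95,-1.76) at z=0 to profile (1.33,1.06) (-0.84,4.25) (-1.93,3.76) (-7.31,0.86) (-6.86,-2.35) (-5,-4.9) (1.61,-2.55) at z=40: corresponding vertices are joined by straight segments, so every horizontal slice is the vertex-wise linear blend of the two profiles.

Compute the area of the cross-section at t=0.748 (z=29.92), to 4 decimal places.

Area at t=0.748: 43.7292

Cross-section at t=0.748: each vertex is (1-t)·p0[i] + t·p1[i].
  v1: (1-0.748)·(3.19,1.3) + 0.748·(1.33,1.06) = (1.7987,1.1205)
  v2: (1-0.748)·(0.19,2.13) + 0.748·(-0.84,4.25) = (-0.5804,3.7158)
  v3: (1-0.748)·(-0.39,2.06) + 0.748·(-1.93,3.76) = (-1.5419,3.3316)
  v4: (1-0.748)·(-2.37,0.33) + 0.748·(-7.31,0.86) = (-6.0651,0.7264)
  v5: (1-0.748)·(-3.07,-1.29) + 0.748·(-6.86,-2.35) = (-5.9049,-2.0829)
  v6: (1-0.748)·(-2.08,-2.71) + 0.748·(-5,-4.9) = (-4.2642,-4.3481)
  v7: (1-0.748)·(1.95,-1.76) + 0.748·(1.61,-2.55) = (1.6957,-2.3509)
Shoelace sum Σ(x_i·y_{i+1} − x_{i+1}·y_i):
  i=1: 1.7987·3.7158 − -0.5804·1.1205 = +7.3340 (running +7.3340)
  i=2: -0.5804·3.3316 − -1.5419·3.7158 = +3.7956 (running +11.1296)
  i=3: -1.5419·0.7264 − -6.0651·3.3316 = +19.0864 (running +30.2160)
  i=4: -6.0651·-2.0829 − -5.9049·0.7264 = +16.9225 (running +47.1385)
  i=5: -5.9049·-4.3481 − -4.2642·-2.0829 = +16.7936 (running +63.9321)
  i=6: -4.2642·-2.3509 − 1.6957·-4.3481 = +17.3977 (running +81.3298)
  i=7: 1.6957·1.1205 − 1.7987·-2.3509 = +6.1286 (running +87.4584)
Area = |Σ|/2 = |87.4584|/2 = 43.7292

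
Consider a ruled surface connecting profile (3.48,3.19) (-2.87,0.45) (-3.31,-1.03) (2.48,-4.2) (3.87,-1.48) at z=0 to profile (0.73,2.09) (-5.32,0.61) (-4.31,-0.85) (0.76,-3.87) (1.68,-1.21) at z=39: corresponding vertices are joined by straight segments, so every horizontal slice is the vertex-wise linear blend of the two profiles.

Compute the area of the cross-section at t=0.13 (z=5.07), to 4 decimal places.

Area at t=0.13: 29.8333

Cross-section at t=0.13: each vertex is (1-t)·p0[i] + t·p1[i].
  v1: (1-0.13)·(3.48,3.19) + 0.13·(0.73,2.09) = (3.1225,3.0470)
  v2: (1-0.13)·(-2.87,0.45) + 0.13·(-5.32,0.61) = (-3.1885,0.4708)
  v3: (1-0.13)·(-3.31,-1.03) + 0.13·(-4.31,-0.85) = (-3.4400,-1.0066)
  v4: (1-0.13)·(2.48,-4.2) + 0.13·(0.76,-3.87) = (2.2564,-4.1571)
  v5: (1-0.13)·(3.87,-1.48) + 0.13·(1.68,-1.21) = (3.5853,-1.4449)
Shoelace sum Σ(x_i·y_{i+1} − x_{i+1}·y_i):
  i=1: 3.1225·0.4708 − -3.1885·3.0470 = +11.1854 (running +11.1854)
  i=2: -3.1885·-1.0066 − -3.4400·0.4708 = +4.8291 (running +16.0145)
  i=3: -3.4400·-4.1571 − 2.2564·-1.0066 = +16.5717 (running +32.5862)
  i=4: 2.2564·-1.4449 − 3.5853·-4.1571 = +11.6442 (running +44.2304)
  i=5: 3.5853·3.0470 − 3.1225·-1.4449 = +15.4361 (running +59.6665)
Area = |Σ|/2 = |59.6665|/2 = 29.8333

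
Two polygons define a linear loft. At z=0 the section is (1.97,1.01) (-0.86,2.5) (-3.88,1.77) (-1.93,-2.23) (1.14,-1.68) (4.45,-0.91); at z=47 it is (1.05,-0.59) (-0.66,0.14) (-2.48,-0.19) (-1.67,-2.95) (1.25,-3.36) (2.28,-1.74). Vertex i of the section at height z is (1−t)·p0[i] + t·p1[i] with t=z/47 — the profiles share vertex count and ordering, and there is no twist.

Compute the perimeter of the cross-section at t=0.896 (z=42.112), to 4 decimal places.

Cross-section at t=0.896: each vertex is (1-t)·p0[i] + t·p1[i].
  v1: (1-0.896)·(1.97,1.01) + 0.896·(1.05,-0.59) = (1.1457,-0.4236)
  v2: (1-0.896)·(-0.86,2.5) + 0.896·(-0.66,0.14) = (-0.6808,0.3854)
  v3: (1-0.896)·(-3.88,1.77) + 0.896·(-2.48,-0.19) = (-2.6256,0.0138)
  v4: (1-0.896)·(-1.93,-2.23) + 0.896·(-1.67,-2.95) = (-1.6970,-2.8751)
  v5: (1-0.896)·(1.14,-1.68) + 0.896·(1.25,-3.36) = (1.2386,-3.1853)
  v6: (1-0.896)·(4.45,-0.91) + 0.896·(2.28,-1.74) = (2.5057,-1.6537)
Perimeter = Σ |v_{i+1} − v_i|:
  edge 1→2: √(-1.8265² + 0.8090²) = 1.9976 (running 1.9976)
  edge 2→3: √(-1.9448² + -0.3716²) = 1.9800 (running 3.9776)
  edge 3→4: √(0.9286² + -2.8890²) = 3.0345 (running 7.0121)
  edge 4→5: √(2.9356² + -0.3102²) = 2.9519 (running 9.9641)
  edge 5→6: √(1.2671² + 1.5316²) = 1.9878 (running 11.9519)
  edge 6→1: √(-1.3600² + 1.2301²) = 1.8338 (running 13.7857)
Perimeter = 13.7857

Perimeter at t=0.896: 13.7857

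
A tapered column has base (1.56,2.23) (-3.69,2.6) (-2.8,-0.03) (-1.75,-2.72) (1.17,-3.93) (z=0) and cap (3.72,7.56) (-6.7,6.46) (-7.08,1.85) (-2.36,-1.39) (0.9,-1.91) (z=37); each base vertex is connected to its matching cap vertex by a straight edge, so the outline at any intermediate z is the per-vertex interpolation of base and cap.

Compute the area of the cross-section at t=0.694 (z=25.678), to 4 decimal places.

Cross-section at t=0.694: each vertex is (1-t)·p0[i] + t·p1[i].
  v1: (1-0.694)·(1.56,2.23) + 0.694·(3.72,7.56) = (3.0590,5.9290)
  v2: (1-0.694)·(-3.69,2.6) + 0.694·(-6.7,6.46) = (-5.7789,5.2788)
  v3: (1-0.694)·(-2.8,-0.03) + 0.694·(-7.08,1.85) = (-5.7703,1.2747)
  v4: (1-0.694)·(-1.75,-2.72) + 0.694·(-2.36,-1.39) = (-2.1733,-1.7970)
  v5: (1-0.694)·(1.17,-3.93) + 0.694·(0.9,-1.91) = (0.9826,-2.5281)
Shoelace sum Σ(x_i·y_{i+1} − x_{i+1}·y_i):
  i=1: 3.0590·5.2788 − -5.7789·5.9290 = +50.4116 (running +50.4116)
  i=2: -5.7789·1.2747 − -5.7703·5.2788 = +23.0941 (running +73.5057)
  i=3: -5.7703·-1.7970 − -2.1733·1.2747 = +13.1395 (running +86.6452)
  i=4: -2.1733·-2.5281 − 0.9826·-1.7970 = +7.2602 (running +93.9055)
  i=5: 0.9826·5.9290 − 3.0590·-2.5281 = +13.5596 (running +107.4651)
Area = |Σ|/2 = |107.4651|/2 = 53.7325

Area at t=0.694: 53.7325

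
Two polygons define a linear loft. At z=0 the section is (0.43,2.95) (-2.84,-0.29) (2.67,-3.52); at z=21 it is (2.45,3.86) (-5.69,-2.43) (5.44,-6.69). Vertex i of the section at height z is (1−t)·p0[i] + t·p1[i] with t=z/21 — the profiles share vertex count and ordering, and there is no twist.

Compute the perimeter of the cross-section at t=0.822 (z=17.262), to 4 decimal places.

Cross-section at t=0.822: each vertex is (1-t)·p0[i] + t·p1[i].
  v1: (1-0.822)·(0.43,2.95) + 0.822·(2.45,3.86) = (2.0904,3.6980)
  v2: (1-0.822)·(-2.84,-0.29) + 0.822·(-5.69,-2.43) = (-5.1827,-2.0491)
  v3: (1-0.822)·(2.67,-3.52) + 0.822·(5.44,-6.69) = (4.9469,-6.1257)
Perimeter = Σ |v_{i+1} − v_i|:
  edge 1→2: √(-7.2731² + -5.7471²) = 9.2697 (running 9.2697)
  edge 2→3: √(10.1296² + -4.0767²) = 10.9192 (running 20.1889)
  edge 3→1: √(-2.8565² + 9.8238²) = 10.2306 (running 30.4195)
Perimeter = 30.4195

Perimeter at t=0.822: 30.4195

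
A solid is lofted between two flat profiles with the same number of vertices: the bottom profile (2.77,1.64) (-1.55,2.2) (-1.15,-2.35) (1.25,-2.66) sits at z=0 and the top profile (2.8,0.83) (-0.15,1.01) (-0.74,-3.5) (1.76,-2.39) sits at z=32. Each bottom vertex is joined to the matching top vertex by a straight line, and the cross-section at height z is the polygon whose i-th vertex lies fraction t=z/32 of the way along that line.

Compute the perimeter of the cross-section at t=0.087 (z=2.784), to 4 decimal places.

Cross-section at t=0.087: each vertex is (1-t)·p0[i] + t·p1[i].
  v1: (1-0.087)·(2.77,1.64) + 0.087·(2.8,0.83) = (2.7726,1.5695)
  v2: (1-0.087)·(-1.55,2.2) + 0.087·(-0.15,1.01) = (-1.4282,2.0965)
  v3: (1-0.087)·(-1.15,-2.35) + 0.087·(-0.74,-3.5) = (-1.1143,-2.4501)
  v4: (1-0.087)·(1.25,-2.66) + 0.087·(1.76,-2.39) = (1.2944,-2.6365)
Perimeter = Σ |v_{i+1} − v_i|:
  edge 1→2: √(-4.2008² + 0.5269²) = 4.2337 (running 4.2337)
  edge 2→3: √(0.3139² + -4.5465²) = 4.5573 (running 8.7911)
  edge 3→4: √(2.4087² + -0.1865²) = 2.4159 (running 11.2070)
  edge 4→1: √(1.4782² + 4.2060²) = 4.4582 (running 15.6652)
Perimeter = 15.6652

Perimeter at t=0.087: 15.6652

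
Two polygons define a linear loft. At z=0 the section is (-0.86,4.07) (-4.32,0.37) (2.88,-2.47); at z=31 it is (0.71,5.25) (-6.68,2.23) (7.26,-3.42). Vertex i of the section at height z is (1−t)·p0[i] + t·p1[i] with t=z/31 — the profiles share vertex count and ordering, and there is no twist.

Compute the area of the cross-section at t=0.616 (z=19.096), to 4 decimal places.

Area at t=0.616: 32.0640

Cross-section at t=0.616: each vertex is (1-t)·p0[i] + t·p1[i].
  v1: (1-0.616)·(-0.86,4.07) + 0.616·(0.71,5.25) = (0.1071,4.7969)
  v2: (1-0.616)·(-4.32,0.37) + 0.616·(-6.68,2.23) = (-5.7738,1.5158)
  v3: (1-0.616)·(2.88,-2.47) + 0.616·(7.26,-3.42) = (5.5781,-3.0552)
Shoelace sum Σ(x_i·y_{i+1} − x_{i+1}·y_i):
  i=1: 0.1071·1.5158 − -5.7738·4.7969 = +27.8584 (running +27.8584)
  i=2: -5.7738·-3.0552 − 5.5781·1.5158 = +9.1850 (running +37.0434)
  i=3: 5.5781·4.7969 − 0.1071·-3.0552 = +27.0847 (running +64.1280)
Area = |Σ|/2 = |64.1280|/2 = 32.0640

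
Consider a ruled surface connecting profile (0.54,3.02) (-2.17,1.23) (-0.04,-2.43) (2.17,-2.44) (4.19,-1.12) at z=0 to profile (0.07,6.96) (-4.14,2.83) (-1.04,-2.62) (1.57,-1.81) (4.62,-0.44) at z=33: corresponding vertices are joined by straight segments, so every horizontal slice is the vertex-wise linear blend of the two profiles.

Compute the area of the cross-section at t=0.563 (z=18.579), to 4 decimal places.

Area at t=0.563: 32.2920

Cross-section at t=0.563: each vertex is (1-t)·p0[i] + t·p1[i].
  v1: (1-0.563)·(0.54,3.02) + 0.563·(0.07,6.96) = (0.2754,5.2382)
  v2: (1-0.563)·(-2.17,1.23) + 0.563·(-4.14,2.83) = (-3.2791,2.1308)
  v3: (1-0.563)·(-0.04,-2.43) + 0.563·(-1.04,-2.62) = (-0.6030,-2.5370)
  v4: (1-0.563)·(2.17,-2.44) + 0.563·(1.57,-1.81) = (1.8322,-2.0853)
  v5: (1-0.563)·(4.19,-1.12) + 0.563·(4.62,-0.44) = (4.4321,-0.7372)
Shoelace sum Σ(x_i·y_{i+1} − x_{i+1}·y_i):
  i=1: 0.2754·2.1308 − -3.2791·5.2382 = +17.7635 (running +17.7635)
  i=2: -3.2791·-2.5370 − -0.6030·2.1308 = +9.6039 (running +27.3674)
  i=3: -0.6030·-2.0853 − 1.8322·-2.5370 = +5.9057 (running +33.2731)
  i=4: 1.8322·-0.7372 − 4.4321·-2.0853 = +7.8917 (running +41.1647)
  i=5: 4.4321·5.2382 − 0.2754·-0.7372 = +23.4193 (running +64.5840)
Area = |Σ|/2 = |64.5840|/2 = 32.2920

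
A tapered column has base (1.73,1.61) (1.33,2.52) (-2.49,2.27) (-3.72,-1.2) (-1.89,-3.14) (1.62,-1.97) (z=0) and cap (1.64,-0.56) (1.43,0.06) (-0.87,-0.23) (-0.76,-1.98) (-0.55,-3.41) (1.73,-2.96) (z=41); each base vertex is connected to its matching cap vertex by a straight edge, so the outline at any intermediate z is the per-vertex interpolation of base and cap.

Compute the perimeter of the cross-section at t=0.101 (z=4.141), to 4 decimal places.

Cross-section at t=0.101: each vertex is (1-t)·p0[i] + t·p1[i].
  v1: (1-0.101)·(1.73,1.61) + 0.101·(1.64,-0.56) = (1.7209,1.3908)
  v2: (1-0.101)·(1.33,2.52) + 0.101·(1.43,0.06) = (1.3401,2.2715)
  v3: (1-0.101)·(-2.49,2.27) + 0.101·(-0.87,-0.23) = (-2.3264,2.0175)
  v4: (1-0.101)·(-3.72,-1.2) + 0.101·(-0.76,-1.98) = (-3.4210,-1.2788)
  v5: (1-0.101)·(-1.89,-3.14) + 0.101·(-0.55,-3.41) = (-1.7547,-3.1673)
  v6: (1-0.101)·(1.62,-1.97) + 0.101·(1.73,-2.96) = (1.6311,-2.0700)
Perimeter = Σ |v_{i+1} − v_i|:
  edge 1→2: √(-0.3808² + 0.8807²) = 0.9595 (running 0.9595)
  edge 2→3: √(-3.6665² + -0.2540²) = 3.6753 (running 4.6348)
  edge 3→4: √(-1.0947² + -3.2963²) = 3.4733 (running 8.1081)
  edge 4→5: √(1.6664² + -1.8885²) = 2.5186 (running 10.6266)
  edge 5→6: √(3.3858² + 1.0973²) = 3.5591 (running 14.1858)
  edge 6→1: √(0.0898² + 3.4608²) = 3.4620 (running 17.6478)
Perimeter = 17.6478

Perimeter at t=0.101: 17.6478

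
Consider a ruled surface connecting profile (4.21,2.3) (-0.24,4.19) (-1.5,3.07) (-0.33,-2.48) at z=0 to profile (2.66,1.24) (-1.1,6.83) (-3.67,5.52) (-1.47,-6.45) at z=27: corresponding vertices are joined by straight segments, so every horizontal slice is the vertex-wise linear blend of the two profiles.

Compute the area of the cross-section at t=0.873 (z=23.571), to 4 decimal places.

Area at t=0.873: 39.5257

Cross-section at t=0.873: each vertex is (1-t)·p0[i] + t·p1[i].
  v1: (1-0.873)·(4.21,2.3) + 0.873·(2.66,1.24) = (2.8568,1.3746)
  v2: (1-0.873)·(-0.24,4.19) + 0.873·(-1.1,6.83) = (-0.9908,6.4947)
  v3: (1-0.873)·(-1.5,3.07) + 0.873·(-3.67,5.52) = (-3.3944,5.2088)
  v4: (1-0.873)·(-0.33,-2.48) + 0.873·(-1.47,-6.45) = (-1.3252,-5.9458)
Shoelace sum Σ(x_i·y_{i+1} − x_{i+1}·y_i):
  i=1: 2.8568·6.4947 − -0.9908·1.3746 = +19.9164 (running +19.9164)
  i=2: -0.9908·5.2088 − -3.3944·6.4947 = +16.8849 (running +36.8013)
  i=3: -3.3944·-5.9458 − -1.3252·5.2088 = +27.0854 (running +63.8867)
  i=4: -1.3252·1.3746 − 2.8568·-5.9458 = +15.1646 (running +79.0513)
Area = |Σ|/2 = |79.0513|/2 = 39.5257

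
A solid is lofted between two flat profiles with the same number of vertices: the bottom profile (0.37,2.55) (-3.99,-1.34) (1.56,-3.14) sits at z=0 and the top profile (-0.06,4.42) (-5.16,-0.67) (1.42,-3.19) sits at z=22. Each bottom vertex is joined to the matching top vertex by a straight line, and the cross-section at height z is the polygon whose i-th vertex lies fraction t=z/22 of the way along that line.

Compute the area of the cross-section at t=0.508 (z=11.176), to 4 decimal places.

Area at t=0.508: 18.7920

Cross-section at t=0.508: each vertex is (1-t)·p0[i] + t·p1[i].
  v1: (1-0.508)·(0.37,2.55) + 0.508·(-0.06,4.42) = (0.1516,3.5000)
  v2: (1-0.508)·(-3.99,-1.34) + 0.508·(-5.16,-0.67) = (-4.5844,-0.9996)
  v3: (1-0.508)·(1.56,-3.14) + 0.508·(1.42,-3.19) = (1.4889,-3.1654)
Shoelace sum Σ(x_i·y_{i+1} − x_{i+1}·y_i):
  i=1: 0.1516·-0.9996 − -4.5844·3.5000 = +15.8936 (running +15.8936)
  i=2: -4.5844·-3.1654 − 1.4889·-0.9996 = +15.9997 (running +31.8932)
  i=3: 1.4889·3.5000 − 0.1516·-3.1654 = +5.6908 (running +37.5840)
Area = |Σ|/2 = |37.5840|/2 = 18.7920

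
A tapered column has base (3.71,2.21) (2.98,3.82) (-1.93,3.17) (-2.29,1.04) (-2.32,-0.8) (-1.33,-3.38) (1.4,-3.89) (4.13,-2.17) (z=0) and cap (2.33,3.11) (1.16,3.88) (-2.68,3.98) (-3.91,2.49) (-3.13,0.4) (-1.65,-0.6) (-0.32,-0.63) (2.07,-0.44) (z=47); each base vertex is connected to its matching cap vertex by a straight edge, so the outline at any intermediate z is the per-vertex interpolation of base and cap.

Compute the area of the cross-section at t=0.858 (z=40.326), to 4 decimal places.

Cross-section at t=0.858: each vertex is (1-t)·p0[i] + t·p1[i].
  v1: (1-0.858)·(3.71,2.21) + 0.858·(2.33,3.11) = (2.5260,2.9822)
  v2: (1-0.858)·(2.98,3.82) + 0.858·(1.16,3.88) = (1.4184,3.8715)
  v3: (1-0.858)·(-1.93,3.17) + 0.858·(-2.68,3.98) = (-2.5735,3.8650)
  v4: (1-0.858)·(-2.29,1.04) + 0.858·(-3.91,2.49) = (-3.6800,2.2841)
  v5: (1-0.858)·(-2.32,-0.8) + 0.858·(-3.13,0.4) = (-3.0150,0.2296)
  v6: (1-0.858)·(-1.33,-3.38) + 0.858·(-1.65,-0.6) = (-1.6046,-0.9948)
  v7: (1-0.858)·(1.4,-3.89) + 0.858·(-0.32,-0.63) = (-0.0758,-1.0929)
  v8: (1-0.858)·(4.13,-2.17) + 0.858·(2.07,-0.44) = (2.3625,-0.6857)
Shoelace sum Σ(x_i·y_{i+1} − x_{i+1}·y_i):
  i=1: 2.5260·3.8715 − 1.4184·2.9822 = +5.5491 (running +5.5491)
  i=2: 1.4184·3.8650 − -2.5735·3.8715 = +15.4455 (running +20.9946)
  i=3: -2.5735·2.2841 − -3.6800·3.8650 = +8.3448 (running +29.3395)
  i=4: -3.6800·0.2296 − -3.0150·2.2841 = +6.0416 (running +35.3811)
  i=5: -3.0150·-0.9948 − -1.6046·0.2296 = +3.3676 (running +38.7487)
  i=6: -1.6046·-1.0929 − -0.0758·-0.9948 = +1.6783 (running +40.4269)
  i=7: -0.0758·-0.6857 − 2.3625·-1.0929 = +2.6340 (running +43.0609)
  i=8: 2.3625·2.9822 − 2.5260·-0.6857 = +8.7775 (running +51.8384)
Area = |Σ|/2 = |51.8384|/2 = 25.9192

Area at t=0.858: 25.9192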